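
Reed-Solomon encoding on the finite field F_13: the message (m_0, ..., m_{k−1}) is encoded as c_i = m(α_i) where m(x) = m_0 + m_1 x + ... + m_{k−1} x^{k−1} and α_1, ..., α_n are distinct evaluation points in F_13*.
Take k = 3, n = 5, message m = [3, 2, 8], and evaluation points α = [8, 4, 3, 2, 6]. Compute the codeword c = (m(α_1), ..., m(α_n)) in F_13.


c = [11, 9, 3, 0, 4]

Message polynomial: m(x) = 3 + 2·x + 8·x^2 (mod 13).
For each evaluation point α_i, compute m(α_i) mod 13:
  α_1 = 8: Horner steps 8 → 1 → 11, so m(8) = 11.
  α_2 = 4: Horner steps 8 → 8 → 9, so m(4) = 9.
  α_3 = 3: Horner steps 8 → 0 → 3, so m(3) = 3.
  α_4 = 2: Horner steps 8 → 5 → 0, so m(2) = 0.
  α_5 = 6: Horner steps 8 → 11 → 4, so m(6) = 4.
Codeword c = [11, 9, 3, 0, 4] ∈ F_13^5.


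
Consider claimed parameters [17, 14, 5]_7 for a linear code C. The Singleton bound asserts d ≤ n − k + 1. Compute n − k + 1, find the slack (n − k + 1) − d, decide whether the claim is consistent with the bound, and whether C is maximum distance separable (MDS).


Singleton RHS = n − k + 1 = 4, slack = -1, bound violated (no such code; not MDS).

Singleton bound: d ≤ n − k + 1.
Here n = 17, k = 14, so n − k + 1 = 4.
Given d = 5, check d ≤ 4: NO.
Slack = (n − k + 1) − d = -1.
The slack is negative: d = 5 exceeds n − k + 1 = 4 by 1, so the Singleton bound is violated and no linear [17, 14, 5]_7 code can exist. In particular it is not MDS (MDS requires d = n − k + 1 exactly).
Description: the claimed parameters are [17, 14, 5]_7; such a code would be impossible (violates the Singleton bound).


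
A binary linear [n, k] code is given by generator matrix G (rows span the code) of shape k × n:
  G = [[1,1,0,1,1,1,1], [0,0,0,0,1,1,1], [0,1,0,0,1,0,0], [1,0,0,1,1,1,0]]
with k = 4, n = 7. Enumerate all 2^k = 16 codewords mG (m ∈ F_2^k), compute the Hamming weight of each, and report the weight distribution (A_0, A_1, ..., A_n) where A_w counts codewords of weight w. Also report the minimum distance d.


Weight distribution: A_0 = 1, A_1 = 1, A_2 = 3, A_3 = 6, A_4 = 3, A_5 = 1, A_6 = 1. Minimum distance d = 1.

Enumerate all 2^4 = 16 messages m ∈ F_2^4.
For each, compute codeword c = mG in F_2^7, then tally its weight.
  m = 0000 → c = 0000000, weight = 0.
  m = 1000 → c = 1101111, weight = 6.
  m = 0100 → c = 0000111, weight = 3.
  m = 1100 → c = 1101000, weight = 3.
  m = 0010 → c = 0100100, weight = 2.
  m = 1010 → c = 1001011, weight = 4.
  m = 0110 → c = 0100011, weight = 3.
  m = 1110 → c = 1001100, weight = 3.
  m = 0001 → c = 1001110, weight = 4.
  m = 1001 → c = 0100001, weight = 2.
  m = 0101 → c = 1001001, weight = 3.
  m = 1101 → c = 0100110, weight = 3.
  m = 0011 → c = 1101010, weight = 4.
  m = 1011 → c = 0000101, weight = 2.
  m = 0111 → c = 1101101, weight = 5.
  m = 1111 → c = 0000010, weight = 1.
Tally weights:
  weight 0: 1 codewords.
  weight 1: 1 codewords.
  weight 2: 3 codewords.
  weight 3: 6 codewords.
  weight 4: 3 codewords.
  weight 5: 1 codewords.
  weight 6: 1 codewords.
Minimum distance d = smallest w > 0 with A_w > 0 = 1.
Sanity: Σ A_w = 16 = 2^4 = 16 ✓.


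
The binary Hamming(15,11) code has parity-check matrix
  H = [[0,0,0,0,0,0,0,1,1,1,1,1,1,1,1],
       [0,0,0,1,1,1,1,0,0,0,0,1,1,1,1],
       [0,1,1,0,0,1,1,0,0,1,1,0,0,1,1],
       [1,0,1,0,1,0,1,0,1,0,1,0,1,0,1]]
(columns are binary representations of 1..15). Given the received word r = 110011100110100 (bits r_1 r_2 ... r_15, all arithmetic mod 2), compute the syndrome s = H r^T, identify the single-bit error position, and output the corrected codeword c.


s = (1, 0, 1, 1)^T, error position = 11, corrected codeword c = 110011100100100

Compute s = H r^T mod 2 one row at a time:
  s_1 = 0 + 0 + 1 + 1 + 0 + 1 + 0 + 0 = 3 ≡ 1 (mod 2).
  s_2 = 0 + 1 + 1 + 1 + 0 + 1 + 0 + 0 = 4 ≡ 0 (mod 2).
  s_3 = 1 + 0 + 1 + 1 + 1 + 1 + 0 + 0 = 5 ≡ 1 (mod 2).
  s_4 = 1 + 0 + 1 + 1 + 0 + 1 + 1 + 0 = 5 ≡ 1 (mod 2).
s = (1, 0, 1, 1)^T — this equals column 11 of H (binary 1011), so error is at position 11.
Correct: flip bit 11 of r = 110011100110100 to get c = 110011100100100.


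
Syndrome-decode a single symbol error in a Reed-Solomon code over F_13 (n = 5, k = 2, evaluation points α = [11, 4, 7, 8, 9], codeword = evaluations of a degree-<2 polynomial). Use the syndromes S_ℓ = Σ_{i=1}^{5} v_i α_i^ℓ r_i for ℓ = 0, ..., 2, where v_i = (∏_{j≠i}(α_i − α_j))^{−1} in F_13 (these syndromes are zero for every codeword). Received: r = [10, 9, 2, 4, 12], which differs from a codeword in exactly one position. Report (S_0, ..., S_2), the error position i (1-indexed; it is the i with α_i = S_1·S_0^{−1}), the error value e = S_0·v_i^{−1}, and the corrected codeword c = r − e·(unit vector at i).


S = (1, 9, 3), error at position 5, error magnitude e = 6, c = [10, 9, 2, 4, 6].

Step 1: column multipliers v_i = (∏_{j≠i}(α_i − α_j))^{−1} mod 13.
  i = 1 (α = 11): (11−4)(11−7)(11−8)(11−9) = 7·4·3·2 = 168 ≡ 12, so v_1 = 12^{−1} = 12 (mod 13).
  i = 2 (α = 4): (4−11)(4−7)(4−8)(4−9) = (−7)·(−3)·(−4)·(−5) = 420 ≡ 4, so v_2 = 4^{−1} = 10 (mod 13).
  i = 3 (α = 7): (7−11)(7−4)(7−8)(7−9) = (−4)·3·(−1)·(−2) = −24 ≡ 2, so v_3 = 2^{−1} = 7 (mod 13).
  i = 4 (α = 8): (8−11)(8−4)(8−7)(8−9) = (−3)·4·1·(−1) = 12 ≡ 12, so v_4 = 12^{−1} = 12 (mod 13).
  i = 5 (α = 9): (9−11)(9−4)(9−7)(9−8) = (−2)·5·2·1 = −20 ≡ 6, so v_5 = 6^{−1} = 11 (mod 13).
  v = [12, 10, 7, 12, 11].
Step 2: syndromes of r = [10, 9, 2, 4, 12] (all sums mod 13).
  S_0 = Σ v_i r_i = 12·10 + 10·9 + 7·2 + 12·4 + 11·12 = 404 ≡ 1.
  S_1 = Σ v_i α_i r_i = 12·11·10 + 10·4·9 + 7·7·2 + 12·8·4 + 11·9·12 = 3350 ≡ 9.
  α_i^2 mod 13 = [4, 3, 10, 12, 3].
  S_2 = Σ v_i α_i^2 r_i = 12·4·10 + 10·3·9 + 7·10·2 + 12·12·4 + 11·3·12 = 1862 ≡ 3.
  S = (1, 9, 3) ≠ 0, so r is not a codeword (an error is present).
Step 3: locate the error. For a single error e at position i, S_ℓ = v_i·e·α_i^ℓ, so α_err = S_1/S_0.
  S_0^{−1} = 1^{−1} = 1 (mod 13), so α_err = 9·1 = 9 ≡ 9 = α_5. Error position i = 5.
  Consistency check: S_2/S_1 = 3·3 = 9 ≡ 9 = α_err ✓ (single-error assumption holds).
Step 4: error magnitude e = S_0/v_5 = S_0·∏_{j≠5}(α_5 − α_j) = 1·6 = 6 ≡ 6 (mod 13).
Step 5: correct position 5: c_5 = r_5 − e = 12 − 6 ≡ 6 (mod 13). Hence c = [10, 9, 2, 4, 6].
  Check: interpolating c through the α_i gives m(x) = 1 + 2·x (degree < 2) with m(α_i) = c_i for every i, so c is indeed a codeword.


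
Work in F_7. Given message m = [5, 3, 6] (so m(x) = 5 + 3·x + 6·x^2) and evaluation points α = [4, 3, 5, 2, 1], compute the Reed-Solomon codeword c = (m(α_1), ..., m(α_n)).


c = [1, 5, 2, 0, 0]

Message polynomial: m(x) = 5 + 3·x + 6·x^2 (mod 7).
For each evaluation point α_i, compute m(α_i) mod 7:
  α_1 = 4: Horner steps 6 → 6 → 1, so m(4) = 1.
  α_2 = 3: Horner steps 6 → 0 → 5, so m(3) = 5.
  α_3 = 5: Horner steps 6 → 5 → 2, so m(5) = 2.
  α_4 = 2: Horner steps 6 → 1 → 0, so m(2) = 0.
  α_5 = 1: Horner steps 6 → 2 → 0, so m(1) = 0.
Codeword c = [1, 5, 2, 0, 0] ∈ F_7^5.


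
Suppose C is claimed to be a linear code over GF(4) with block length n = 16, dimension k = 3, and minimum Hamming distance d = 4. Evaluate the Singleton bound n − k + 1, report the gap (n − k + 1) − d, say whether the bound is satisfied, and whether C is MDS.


Singleton RHS = n − k + 1 = 14, slack = 10, bound satisfied, not MDS.

Singleton bound: d ≤ n − k + 1.
Here n = 16, k = 3, so n − k + 1 = 14.
Given d = 4, check d ≤ 14: YES.
Slack = (n − k + 1) − d = 10.
The code is NOT MDS (slack = 10 > 0).
Description: the claimed parameters are [16, 3, 4]_4; such a code would be non-MDS.


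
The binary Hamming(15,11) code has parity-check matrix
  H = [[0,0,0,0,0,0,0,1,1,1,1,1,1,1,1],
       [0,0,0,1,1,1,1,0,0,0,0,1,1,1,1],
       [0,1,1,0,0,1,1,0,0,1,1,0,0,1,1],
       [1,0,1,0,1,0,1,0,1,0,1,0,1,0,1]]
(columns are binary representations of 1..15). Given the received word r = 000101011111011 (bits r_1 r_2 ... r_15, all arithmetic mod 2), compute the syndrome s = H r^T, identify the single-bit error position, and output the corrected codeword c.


s = (1, 1, 1, 1)^T, error position = 15, corrected codeword c = 000101011111010

Compute s = H r^T mod 2 one row at a time:
  s_1 = 1 + 1 + 1 + 1 + 1 + 0 + 1 + 1 = 7 ≡ 1 (mod 2).
  s_2 = 1 + 0 + 1 + 0 + 1 + 0 + 1 + 1 = 5 ≡ 1 (mod 2).
  s_3 = 0 + 0 + 1 + 0 + 1 + 1 + 1 + 1 = 5 ≡ 1 (mod 2).
  s_4 = 0 + 0 + 0 + 0 + 1 + 1 + 0 + 1 = 3 ≡ 1 (mod 2).
s = (1, 1, 1, 1)^T — this equals column 15 of H (binary 1111), so error is at position 15.
Correct: flip bit 15 of r = 000101011111011 to get c = 000101011111010.


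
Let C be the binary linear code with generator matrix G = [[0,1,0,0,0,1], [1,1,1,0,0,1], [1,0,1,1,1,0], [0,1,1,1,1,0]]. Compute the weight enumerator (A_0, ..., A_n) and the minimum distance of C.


Weight distribution: A_0 = 1, A_2 = 7, A_4 = 7, A_6 = 1. Minimum distance d = 2.

Enumerate all 2^4 = 16 messages m ∈ F_2^4.
For each, compute codeword c = mG in F_2^6, then tally its weight.
  m = 0000 → c = 000000, weight = 0.
  m = 1000 → c = 010001, weight = 2.
  m = 0100 → c = 111001, weight = 4.
  m = 1100 → c = 101000, weight = 2.
  m = 0010 → c = 101110, weight = 4.
  m = 1010 → c = 111111, weight = 6.
  m = 0110 → c = 010111, weight = 4.
  m = 1110 → c = 000110, weight = 2.
  m = 0001 → c = 011110, weight = 4.
  m = 1001 → c = 001111, weight = 4.
  m = 0101 → c = 100111, weight = 4.
  m = 1101 → c = 110110, weight = 4.
  m = 0011 → c = 110000, weight = 2.
  m = 1011 → c = 100001, weight = 2.
  m = 0111 → c = 001001, weight = 2.
  m = 1111 → c = 011000, weight = 2.
Tally weights:
  weight 0: 1 codewords.
  weight 2: 7 codewords.
  weight 4: 7 codewords.
  weight 6: 1 codewords.
Minimum distance d = smallest w > 0 with A_w > 0 = 2.
Sanity: Σ A_w = 16 = 2^4 = 16 ✓.


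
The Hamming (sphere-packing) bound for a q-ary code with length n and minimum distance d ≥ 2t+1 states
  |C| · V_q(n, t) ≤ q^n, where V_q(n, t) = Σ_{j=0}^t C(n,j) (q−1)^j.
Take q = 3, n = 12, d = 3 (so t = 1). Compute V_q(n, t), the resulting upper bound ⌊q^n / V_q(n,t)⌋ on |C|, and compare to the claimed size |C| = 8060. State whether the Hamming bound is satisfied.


V_q(n, t) = 25, q^n = 531441, Hamming bound = 21257, |C| = 8060 ≤ bound (satisfied).

Step 1: Compute V_q(n, t) = Σ_{j=0}^1 C(n, j) (q−1)^j.
  j = 0: C(12,0)·(2)^0 = 1·1 = 1.
  j = 1: C(12,1)·(2)^1 = 12·2 = 24.
  V_q(n, t) = 1 + 24 = 25.
Step 2: q^n = 3^12 = 531441.
Step 3: Hamming bound ⌊q^n / V_q(n,t)⌋ = ⌊531441/25⌋ = 21257.
Step 4: Compare |C| = 8060 to 21257: satisfied.
The claimed |C| lies below the Hamming bound.


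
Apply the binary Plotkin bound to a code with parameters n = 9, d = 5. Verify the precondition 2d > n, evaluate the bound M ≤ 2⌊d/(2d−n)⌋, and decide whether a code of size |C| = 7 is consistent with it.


Plotkin bound M ≤ 10; given |C| = 7 ≤ bound (satisfied).

Check applicability: 2d = 10, n = 9.
2d − n = 1 > 0, so Plotkin applies.
Compute d/(2d−n) = 5/1 ≈ 5.0000.
⌊d/(2d−n)⌋ = 5.
Plotkin bound: M ≤ 2·5 = 10.
Given |C| = 7, check: satisfied.
This |C| is below the Plotkin bound.


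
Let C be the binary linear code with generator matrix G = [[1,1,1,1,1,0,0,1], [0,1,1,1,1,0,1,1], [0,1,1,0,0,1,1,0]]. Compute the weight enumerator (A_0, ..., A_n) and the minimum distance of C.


Weight distribution: A_0 = 1, A_2 = 1, A_4 = 3, A_6 = 3. Minimum distance d = 2.

Enumerate all 2^3 = 8 messages m ∈ F_2^3.
For each, compute codeword c = mG in F_2^8, then tally its weight.
  m = 000 → c = 00000000, weight = 0.
  m = 100 → c = 11111001, weight = 6.
  m = 010 → c = 01111011, weight = 6.
  m = 110 → c = 10000010, weight = 2.
  m = 001 → c = 01100110, weight = 4.
  m = 101 → c = 10011111, weight = 6.
  m = 011 → c = 00011101, weight = 4.
  m = 111 → c = 11100100, weight = 4.
Tally weights:
  weight 0: 1 codewords.
  weight 2: 1 codewords.
  weight 4: 3 codewords.
  weight 6: 3 codewords.
Minimum distance d = smallest w > 0 with A_w > 0 = 2.
Sanity: Σ A_w = 8 = 2^3 = 8 ✓.


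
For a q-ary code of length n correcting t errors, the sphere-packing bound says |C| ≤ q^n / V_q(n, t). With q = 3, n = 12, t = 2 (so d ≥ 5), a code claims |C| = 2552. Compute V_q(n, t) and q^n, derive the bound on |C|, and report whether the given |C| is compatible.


V_q(n, t) = 289, q^n = 531441, Hamming bound = 1838, |C| = 2552 > bound (violated).

Step 1: Compute V_q(n, t) = Σ_{j=0}^2 C(n, j) (q−1)^j.
  j = 0: C(12,0)·(2)^0 = 1·1 = 1.
  j = 1: C(12,1)·(2)^1 = 12·2 = 24.
  j = 2: C(12,2)·(2)^2 = 66·4 = 264.
  V_q(n, t) = 1 + 24 + 264 = 289.
Step 2: q^n = 3^12 = 531441.
Step 3: Hamming bound ⌊q^n / V_q(n,t)⌋ = ⌊531441/289⌋ = 1838.
Step 4: Compare |C| = 2552 to 1838: violated.
The claimed |C| lies above the Hamming bound, so no 3-ary code of length 12 with d ≥ 5 can have 2552 codewords.


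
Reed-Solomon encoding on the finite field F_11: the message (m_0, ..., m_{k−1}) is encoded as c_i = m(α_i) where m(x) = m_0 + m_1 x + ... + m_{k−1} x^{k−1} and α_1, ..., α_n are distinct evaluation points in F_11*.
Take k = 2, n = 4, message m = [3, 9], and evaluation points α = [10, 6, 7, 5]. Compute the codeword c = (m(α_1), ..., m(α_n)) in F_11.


c = [5, 2, 0, 4]

Message polynomial: m(x) = 3 + 9·x (mod 11).
For each evaluation point α_i, compute m(α_i) mod 11:
  α_1 = 10: Horner steps 9 → 5, so m(10) = 5.
  α_2 = 6: Horner steps 9 → 2, so m(6) = 2.
  α_3 = 7: Horner steps 9 → 0, so m(7) = 0.
  α_4 = 5: Horner steps 9 → 4, so m(5) = 4.
Codeword c = [5, 2, 0, 4] ∈ F_11^4.


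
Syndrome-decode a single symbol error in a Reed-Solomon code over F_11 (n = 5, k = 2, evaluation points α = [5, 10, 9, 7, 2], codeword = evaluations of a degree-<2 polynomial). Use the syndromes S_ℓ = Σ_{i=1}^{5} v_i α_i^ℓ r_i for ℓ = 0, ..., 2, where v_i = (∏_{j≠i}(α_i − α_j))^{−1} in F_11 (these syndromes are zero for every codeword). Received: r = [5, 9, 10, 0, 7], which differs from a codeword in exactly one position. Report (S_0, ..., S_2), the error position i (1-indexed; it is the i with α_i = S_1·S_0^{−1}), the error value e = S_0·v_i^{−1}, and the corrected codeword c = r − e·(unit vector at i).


S = (7, 8, 6), error at position 3, error magnitude e = 4, c = [5, 9, 6, 0, 7].

Step 1: column multipliers v_i = (∏_{j≠i}(α_i − α_j))^{−1} mod 11.
  i = 1 (α = 5): (5−10)(5−9)(5−7)(5−2) = (−5)·(−4)·(−2)·3 = −120 ≡ 1, so v_1 = 1^{−1} = 1 (mod 11).
  i = 2 (α = 10): (10−5)(10−9)(10−7)(10−2) = 5·1·3·8 = 120 ≡ 10, so v_2 = 10^{−1} = 10 (mod 11).
  i = 3 (α = 9): (9−5)(9−10)(9−7)(9−2) = 4·(−1)·2·7 = −56 ≡ 10, so v_3 = 10^{−1} = 10 (mod 11).
  i = 4 (α = 7): (7−5)(7−10)(7−9)(7−2) = 2·(−3)·(−2)·5 = 60 ≡ 5, so v_4 = 5^{−1} = 9 (mod 11).
  i = 5 (α = 2): (2−5)(2−10)(2−9)(2−7) = (−3)·(−8)·(−7)·(−5) = 840 ≡ 4, so v_5 = 4^{−1} = 3 (mod 11).
  v = [1, 10, 10, 9, 3].
Step 2: syndromes of r = [5, 9, 10, 0, 7] (all sums mod 11).
  S_0 = Σ v_i r_i = 1·5 + 10·9 + 10·10 + 9·0 + 3·7 = 216 ≡ 7.
  S_1 = Σ v_i α_i r_i = 1·5·5 + 10·10·9 + 10·9·10 + 9·7·0 + 3·2·7 = 1867 ≡ 8.
  α_i^2 mod 11 = [3, 1, 4, 5, 4].
  S_2 = Σ v_i α_i^2 r_i = 1·3·5 + 10·1·9 + 10·4·10 + 9·5·0 + 3·4·7 = 589 ≡ 6.
  S = (7, 8, 6) ≠ 0, so r is not a codeword (an error is present).
Step 3: locate the error. For a single error e at position i, S_ℓ = v_i·e·α_i^ℓ, so α_err = S_1/S_0.
  S_0^{−1} = 7^{−1} = 8 (mod 11), so α_err = 8·8 = 64 ≡ 9 = α_3. Error position i = 3.
  Consistency check: S_2/S_1 = 6·7 = 42 ≡ 9 = α_err ✓ (single-error assumption holds).
Step 4: error magnitude e = S_0/v_3 = S_0·∏_{j≠3}(α_3 − α_j) = 7·10 = 70 ≡ 4 (mod 11).
Step 5: correct position 3: c_3 = r_3 − e = 10 − 4 ≡ 6 (mod 11). Hence c = [5, 9, 6, 0, 7].
  Check: interpolating c through the α_i gives m(x) = 1 + 3·x (degree < 2) with m(α_i) = c_i for every i, so c is indeed a codeword.


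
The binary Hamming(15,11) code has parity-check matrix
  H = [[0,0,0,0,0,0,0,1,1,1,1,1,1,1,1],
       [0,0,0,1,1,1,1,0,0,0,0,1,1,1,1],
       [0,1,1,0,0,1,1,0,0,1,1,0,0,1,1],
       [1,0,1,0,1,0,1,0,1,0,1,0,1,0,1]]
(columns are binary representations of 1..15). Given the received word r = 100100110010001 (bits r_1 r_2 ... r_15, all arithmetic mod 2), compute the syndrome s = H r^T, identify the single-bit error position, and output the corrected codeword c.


s = (1, 1, 1, 0)^T, error position = 14, corrected codeword c = 100100110010011

Compute s = H r^T mod 2 one row at a time:
  s_1 = 1 + 0 + 0 + 1 + 0 + 0 + 0 + 1 = 3 ≡ 1 (mod 2).
  s_2 = 1 + 0 + 0 + 1 + 0 + 0 + 0 + 1 = 3 ≡ 1 (mod 2).
  s_3 = 0 + 0 + 0 + 1 + 0 + 1 + 0 + 1 = 3 ≡ 1 (mod 2).
  s_4 = 1 + 0 + 0 + 1 + 0 + 1 + 0 + 1 = 4 ≡ 0 (mod 2).
s = (1, 1, 1, 0)^T — this equals column 14 of H (binary 1110), so error is at position 14.
Correct: flip bit 14 of r = 100100110010001 to get c = 100100110010011.


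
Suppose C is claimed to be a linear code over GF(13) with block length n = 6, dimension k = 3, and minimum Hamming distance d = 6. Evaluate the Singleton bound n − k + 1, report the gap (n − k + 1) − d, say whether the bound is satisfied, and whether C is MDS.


Singleton RHS = n − k + 1 = 4, slack = -2, bound violated (no such code; not MDS).

Singleton bound: d ≤ n − k + 1.
Here n = 6, k = 3, so n − k + 1 = 4.
Given d = 6, check d ≤ 4: NO.
Slack = (n − k + 1) − d = -2.
The slack is negative: d = 6 exceeds n − k + 1 = 4 by 2, so the Singleton bound is violated and no linear [6, 3, 6]_13 code can exist. In particular it is not MDS (MDS requires d = n − k + 1 exactly).
Description: the claimed parameters are [6, 3, 6]_13; such a code would be impossible (violates the Singleton bound).


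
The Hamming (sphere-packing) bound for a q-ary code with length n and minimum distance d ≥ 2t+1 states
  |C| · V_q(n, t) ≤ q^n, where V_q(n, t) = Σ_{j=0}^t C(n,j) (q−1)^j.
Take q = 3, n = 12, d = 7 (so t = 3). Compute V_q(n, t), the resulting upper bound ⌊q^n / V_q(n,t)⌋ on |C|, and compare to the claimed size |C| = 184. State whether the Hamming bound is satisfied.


V_q(n, t) = 2049, q^n = 531441, Hamming bound = 259, |C| = 184 ≤ bound (satisfied).

Step 1: Compute V_q(n, t) = Σ_{j=0}^3 C(n, j) (q−1)^j.
  j = 0: C(12,0)·(2)^0 = 1·1 = 1.
  j = 1: C(12,1)·(2)^1 = 12·2 = 24.
  j = 2: C(12,2)·(2)^2 = 66·4 = 264.
  j = 3: C(12,3)·(2)^3 = 220·8 = 1760.
  V_q(n, t) = 1 + 24 + 264 + 1760 = 2049.
Step 2: q^n = 3^12 = 531441.
Step 3: Hamming bound ⌊q^n / V_q(n,t)⌋ = ⌊531441/2049⌋ = 259.
Step 4: Compare |C| = 184 to 259: satisfied.
The claimed |C| lies below the Hamming bound.


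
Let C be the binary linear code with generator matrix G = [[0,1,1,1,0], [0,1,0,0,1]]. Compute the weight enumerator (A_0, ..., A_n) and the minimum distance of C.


Weight distribution: A_0 = 1, A_2 = 1, A_3 = 2. Minimum distance d = 2.

Enumerate all 2^2 = 4 messages m ∈ F_2^2.
For each, compute codeword c = mG in F_2^5, then tally its weight.
  m = 00 → c = 00000, weight = 0.
  m = 10 → c = 01110, weight = 3.
  m = 01 → c = 01001, weight = 2.
  m = 11 → c = 00111, weight = 3.
Tally weights:
  weight 0: 1 codewords.
  weight 2: 1 codewords.
  weight 3: 2 codewords.
Minimum distance d = smallest w > 0 with A_w > 0 = 2.
Sanity: Σ A_w = 4 = 2^2 = 4 ✓.


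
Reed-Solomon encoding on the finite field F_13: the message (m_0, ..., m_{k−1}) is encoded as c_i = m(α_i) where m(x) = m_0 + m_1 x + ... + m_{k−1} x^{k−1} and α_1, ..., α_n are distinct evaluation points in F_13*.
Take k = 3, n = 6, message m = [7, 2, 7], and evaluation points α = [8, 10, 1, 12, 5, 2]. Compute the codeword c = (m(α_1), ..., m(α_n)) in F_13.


c = [3, 12, 3, 12, 10, 0]

Message polynomial: m(x) = 7 + 2·x + 7·x^2 (mod 13).
For each evaluation point α_i, compute m(α_i) mod 13:
  α_1 = 8: Horner steps 7 → 6 → 3, so m(8) = 3.
  α_2 = 10: Horner steps 7 → 7 → 12, so m(10) = 12.
  α_3 = 1: Horner steps 7 → 9 → 3, so m(1) = 3.
  α_4 = 12: Horner steps 7 → 8 → 12, so m(12) = 12.
  α_5 = 5: Horner steps 7 → 11 → 10, so m(5) = 10.
  α_6 = 2: Horner steps 7 → 3 → 0, so m(2) = 0.
Codeword c = [3, 12, 3, 12, 10, 0] ∈ F_13^6.


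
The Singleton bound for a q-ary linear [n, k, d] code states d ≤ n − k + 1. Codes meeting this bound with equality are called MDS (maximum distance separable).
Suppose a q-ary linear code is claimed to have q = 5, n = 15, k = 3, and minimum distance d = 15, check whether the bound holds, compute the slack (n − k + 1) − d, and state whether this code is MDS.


Singleton RHS = n − k + 1 = 13, slack = -2, bound violated (no such code; not MDS).

Singleton bound: d ≤ n − k + 1.
Here n = 15, k = 3, so n − k + 1 = 13.
Given d = 15, check d ≤ 13: NO.
Slack = (n − k + 1) − d = -2.
The slack is negative: d = 15 exceeds n − k + 1 = 13 by 2, so the Singleton bound is violated and no linear [15, 3, 15]_5 code can exist. In particular it is not MDS (MDS requires d = n − k + 1 exactly).
Description: the claimed parameters are [15, 3, 15]_5; such a code would be impossible (violates the Singleton bound).


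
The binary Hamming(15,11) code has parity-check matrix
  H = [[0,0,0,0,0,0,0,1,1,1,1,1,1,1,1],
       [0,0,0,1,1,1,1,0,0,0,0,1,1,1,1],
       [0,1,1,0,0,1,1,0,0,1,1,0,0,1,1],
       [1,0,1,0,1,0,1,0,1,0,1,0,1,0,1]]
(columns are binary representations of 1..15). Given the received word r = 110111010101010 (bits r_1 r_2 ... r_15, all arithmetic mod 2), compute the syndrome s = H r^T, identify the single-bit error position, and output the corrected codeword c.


s = (0, 1, 0, 0)^T, error position = 4, corrected codeword c = 110011010101010

Compute s = H r^T mod 2 one row at a time:
  s_1 = 1 + 0 + 1 + 0 + 1 + 0 + 1 + 0 = 4 ≡ 0 (mod 2).
  s_2 = 1 + 1 + 1 + 0 + 1 + 0 + 1 + 0 = 5 ≡ 1 (mod 2).
  s_3 = 1 + 0 + 1 + 0 + 1 + 0 + 1 + 0 = 4 ≡ 0 (mod 2).
  s_4 = 1 + 0 + 1 + 0 + 0 + 0 + 0 + 0 = 2 ≡ 0 (mod 2).
s = (0, 1, 0, 0)^T — this equals column 4 of H (binary 0100), so error is at position 4.
Correct: flip bit 4 of r = 110111010101010 to get c = 110011010101010.


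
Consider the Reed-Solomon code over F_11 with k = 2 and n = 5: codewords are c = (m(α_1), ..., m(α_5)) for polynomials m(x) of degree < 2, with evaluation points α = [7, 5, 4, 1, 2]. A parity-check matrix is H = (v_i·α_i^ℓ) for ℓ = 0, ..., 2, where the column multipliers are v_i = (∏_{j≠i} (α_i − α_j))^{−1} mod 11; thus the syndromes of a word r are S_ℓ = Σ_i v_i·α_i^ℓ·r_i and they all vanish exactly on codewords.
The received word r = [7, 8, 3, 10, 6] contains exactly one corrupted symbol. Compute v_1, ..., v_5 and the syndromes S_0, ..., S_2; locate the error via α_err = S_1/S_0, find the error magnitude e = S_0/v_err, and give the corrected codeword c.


S = (8, 5, 10), error at position 5, error magnitude e = 2, c = [7, 8, 3, 10, 4].

Step 1: column multipliers v_i = (∏_{j≠i}(α_i − α_j))^{−1} mod 11.
  i = 1 (α = 7): (7−5)(7−4)(7−1)(7−2) = 2·3·6·5 = 180 ≡ 4, so v_1 = 4^{−1} = 3 (mod 11).
  i = 2 (α = 5): (5−7)(5−4)(5−1)(5−2) = (−2)·1·4·3 = −24 ≡ 9, so v_2 = 9^{−1} = 5 (mod 11).
  i = 3 (α = 4): (4−7)(4−5)(4−1)(4−2) = (−3)·(−1)·3·2 = 18 ≡ 7, so v_3 = 7^{−1} = 8 (mod 11).
  i = 4 (α = 1): (1−7)(1−5)(1−4)(1−2) = (−6)·(−4)·(−3)·(−1) = 72 ≡ 6, so v_4 = 6^{−1} = 2 (mod 11).
  i = 5 (α = 2): (2−7)(2−5)(2−4)(2−1) = (−5)·(−3)·(−2)·1 = −30 ≡ 3, so v_5 = 3^{−1} = 4 (mod 11).
  v = [3, 5, 8, 2, 4].
Step 2: syndromes of r = [7, 8, 3, 10, 6] (all sums mod 11).
  S_0 = Σ v_i r_i = 3·7 + 5·8 + 8·3 + 2·10 + 4·6 = 129 ≡ 8.
  S_1 = Σ v_i α_i r_i = 3·7·7 + 5·5·8 + 8·4·3 + 2·1·10 + 4·2·6 = 511 ≡ 5.
  α_i^2 mod 11 = [5, 3, 5, 1, 4].
  S_2 = Σ v_i α_i^2 r_i = 3·5·7 + 5·3·8 + 8·5·3 + 2·1·10 + 4·4·6 = 461 ≡ 10.
  S = (8, 5, 10) ≠ 0, so r is not a codeword (an error is present).
Step 3: locate the error. For a single error e at position i, S_ℓ = v_i·e·α_i^ℓ, so α_err = S_1/S_0.
  S_0^{−1} = 8^{−1} = 7 (mod 11), so α_err = 5·7 = 35 ≡ 2 = α_5. Error position i = 5.
  Consistency check: S_2/S_1 = 10·9 = 90 ≡ 2 = α_err ✓ (single-error assumption holds).
Step 4: error magnitude e = S_0/v_5 = S_0·∏_{j≠5}(α_5 − α_j) = 8·3 = 24 ≡ 2 (mod 11).
Step 5: correct position 5: c_5 = r_5 − e = 6 − 2 ≡ 4 (mod 11). Hence c = [7, 8, 3, 10, 4].
  Check: interpolating c through the α_i gives m(x) = 5 + 5·x (degree < 2) with m(α_i) = c_i for every i, so c is indeed a codeword.


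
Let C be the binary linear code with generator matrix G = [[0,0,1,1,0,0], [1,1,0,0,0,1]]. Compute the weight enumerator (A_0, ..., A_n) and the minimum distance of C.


Weight distribution: A_0 = 1, A_2 = 1, A_3 = 1, A_5 = 1. Minimum distance d = 2.

Enumerate all 2^2 = 4 messages m ∈ F_2^2.
For each, compute codeword c = mG in F_2^6, then tally its weight.
  m = 00 → c = 000000, weight = 0.
  m = 10 → c = 001100, weight = 2.
  m = 01 → c = 110001, weight = 3.
  m = 11 → c = 111101, weight = 5.
Tally weights:
  weight 0: 1 codewords.
  weight 2: 1 codewords.
  weight 3: 1 codewords.
  weight 5: 1 codewords.
Minimum distance d = smallest w > 0 with A_w > 0 = 2.
Sanity: Σ A_w = 4 = 2^2 = 4 ✓.


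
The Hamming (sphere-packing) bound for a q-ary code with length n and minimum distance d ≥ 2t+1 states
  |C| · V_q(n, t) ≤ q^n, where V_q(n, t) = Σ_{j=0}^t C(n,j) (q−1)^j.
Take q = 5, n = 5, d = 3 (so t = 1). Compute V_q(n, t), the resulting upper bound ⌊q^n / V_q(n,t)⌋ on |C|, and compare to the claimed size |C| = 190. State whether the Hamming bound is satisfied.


V_q(n, t) = 21, q^n = 3125, Hamming bound = 148, |C| = 190 > bound (violated).

Step 1: Compute V_q(n, t) = Σ_{j=0}^1 C(n, j) (q−1)^j.
  j = 0: C(5,0)·(4)^0 = 1·1 = 1.
  j = 1: C(5,1)·(4)^1 = 5·4 = 20.
  V_q(n, t) = 1 + 20 = 21.
Step 2: q^n = 5^5 = 3125.
Step 3: Hamming bound ⌊q^n / V_q(n,t)⌋ = ⌊3125/21⌋ = 148.
Step 4: Compare |C| = 190 to 148: violated.
The claimed |C| lies above the Hamming bound, so no 5-ary code of length 5 with d ≥ 3 can have 190 codewords.


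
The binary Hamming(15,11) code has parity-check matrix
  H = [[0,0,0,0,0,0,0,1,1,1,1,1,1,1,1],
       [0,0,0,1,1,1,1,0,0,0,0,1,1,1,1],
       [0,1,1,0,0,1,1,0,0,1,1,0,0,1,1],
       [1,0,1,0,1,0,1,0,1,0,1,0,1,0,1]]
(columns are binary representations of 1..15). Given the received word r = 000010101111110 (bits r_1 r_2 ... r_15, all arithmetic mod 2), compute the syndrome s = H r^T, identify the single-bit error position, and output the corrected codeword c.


s = (0, 1, 0, 1)^T, error position = 5, corrected codeword c = 000000101111110

Compute s = H r^T mod 2 one row at a time:
  s_1 = 0 + 1 + 1 + 1 + 1 + 1 + 1 + 0 = 6 ≡ 0 (mod 2).
  s_2 = 0 + 1 + 0 + 1 + 1 + 1 + 1 + 0 = 5 ≡ 1 (mod 2).
  s_3 = 0 + 0 + 0 + 1 + 1 + 1 + 1 + 0 = 4 ≡ 0 (mod 2).
  s_4 = 0 + 0 + 1 + 1 + 1 + 1 + 1 + 0 = 5 ≡ 1 (mod 2).
s = (0, 1, 0, 1)^T — this equals column 5 of H (binary 0101), so error is at position 5.
Correct: flip bit 5 of r = 000010101111110 to get c = 000000101111110.


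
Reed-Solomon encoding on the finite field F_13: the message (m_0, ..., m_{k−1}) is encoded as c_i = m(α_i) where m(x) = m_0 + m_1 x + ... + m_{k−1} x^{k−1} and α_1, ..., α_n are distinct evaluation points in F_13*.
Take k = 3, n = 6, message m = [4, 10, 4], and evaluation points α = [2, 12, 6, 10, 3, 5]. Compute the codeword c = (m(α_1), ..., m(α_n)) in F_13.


c = [1, 11, 0, 10, 5, 11]

Message polynomial: m(x) = 4 + 10·x + 4·x^2 (mod 13).
For each evaluation point α_i, compute m(α_i) mod 13:
  α_1 = 2: Horner steps 4 → 5 → 1, so m(2) = 1.
  α_2 = 12: Horner steps 4 → 6 → 11, so m(12) = 11.
  α_3 = 6: Horner steps 4 → 8 → 0, so m(6) = 0.
  α_4 = 10: Horner steps 4 → 11 → 10, so m(10) = 10.
  α_5 = 3: Horner steps 4 → 9 → 5, so m(3) = 5.
  α_6 = 5: Horner steps 4 → 4 → 11, so m(5) = 11.
Codeword c = [1, 11, 0, 10, 5, 11] ∈ F_13^6.


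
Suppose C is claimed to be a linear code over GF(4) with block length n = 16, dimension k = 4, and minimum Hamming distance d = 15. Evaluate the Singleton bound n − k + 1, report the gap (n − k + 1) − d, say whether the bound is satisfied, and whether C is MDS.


Singleton RHS = n − k + 1 = 13, slack = -2, bound violated (no such code; not MDS).

Singleton bound: d ≤ n − k + 1.
Here n = 16, k = 4, so n − k + 1 = 13.
Given d = 15, check d ≤ 13: NO.
Slack = (n − k + 1) − d = -2.
The slack is negative: d = 15 exceeds n − k + 1 = 13 by 2, so the Singleton bound is violated and no linear [16, 4, 15]_4 code can exist. In particular it is not MDS (MDS requires d = n − k + 1 exactly).
Description: the claimed parameters are [16, 4, 15]_4; such a code would be impossible (violates the Singleton bound).


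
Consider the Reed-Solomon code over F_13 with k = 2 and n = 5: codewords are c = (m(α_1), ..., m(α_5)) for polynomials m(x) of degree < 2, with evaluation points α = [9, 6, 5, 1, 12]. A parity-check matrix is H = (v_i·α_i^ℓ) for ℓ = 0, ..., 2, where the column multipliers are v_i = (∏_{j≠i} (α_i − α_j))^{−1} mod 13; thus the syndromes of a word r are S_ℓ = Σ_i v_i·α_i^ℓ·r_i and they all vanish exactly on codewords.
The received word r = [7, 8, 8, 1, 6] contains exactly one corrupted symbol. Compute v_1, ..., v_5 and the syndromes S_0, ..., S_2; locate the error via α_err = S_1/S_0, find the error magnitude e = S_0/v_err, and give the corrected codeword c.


S = (6, 4, 7), error at position 3, error magnitude e = 4, c = [7, 8, 4, 1, 6].

Step 1: column multipliers v_i = (∏_{j≠i}(α_i − α_j))^{−1} mod 13.
  i = 1 (α = 9): (9−6)(9−5)(9−1)(9−12) = 3·4·8·(−3) = −288 ≡ 11, so v_1 = 11^{−1} = 6 (mod 13).
  i = 2 (α = 6): (6−9)(6−5)(6−1)(6−12) = (−3)·1·5·(−6) = 90 ≡ 12, so v_2 = 12^{−1} = 12 (mod 13).
  i = 3 (α = 5): (5−9)(5−6)(5−1)(5−12) = (−4)·(−1)·4·(−7) = −112 ≡ 5, so v_3 = 5^{−1} = 8 (mod 13).
  i = 4 (α = 1): (1−9)(1−6)(1−5)(1−12) = (−8)·(−5)·(−4)·(−11) = 1760 ≡ 5, so v_4 = 5^{−1} = 8 (mod 13).
  i = 5 (α = 12): (12−9)(12−6)(12−5)(12−1) = 3·6·7·11 = 1386 ≡ 8, so v_5 = 8^{−1} = 5 (mod 13).
  v = [6, 12, 8, 8, 5].
Step 2: syndromes of r = [7, 8, 8, 1, 6] (all sums mod 13).
  S_0 = Σ v_i r_i = 6·7 + 12·8 + 8·8 + 8·1 + 5·6 = 240 ≡ 6.
  S_1 = Σ v_i α_i r_i = 6·9·7 + 12·6·8 + 8·5·8 + 8·1·1 + 5·12·6 = 1642 ≡ 4.
  α_i^2 mod 13 = [3, 10, 12, 1, 1].
  S_2 = Σ v_i α_i^2 r_i = 6·3·7 + 12·10·8 + 8·12·8 + 8·1·1 + 5·1·6 = 1892 ≡ 7.
  S = (6, 4, 7) ≠ 0, so r is not a codeword (an error is present).
Step 3: locate the error. For a single error e at position i, S_ℓ = v_i·e·α_i^ℓ, so α_err = S_1/S_0.
  S_0^{−1} = 6^{−1} = 11 (mod 13), so α_err = 4·11 = 44 ≡ 5 = α_3. Error position i = 3.
  Consistency check: S_2/S_1 = 7·10 = 70 ≡ 5 = α_err ✓ (single-error assumption holds).
Step 4: error magnitude e = S_0/v_3 = S_0·∏_{j≠3}(α_3 − α_j) = 6·5 = 30 ≡ 4 (mod 13).
Step 5: correct position 3: c_3 = r_3 − e = 8 − 4 ≡ 4 (mod 13). Hence c = [7, 8, 4, 1, 6].
  Check: interpolating c through the α_i gives m(x) = 10 + 4·x (degree < 2) with m(α_i) = c_i for every i, so c is indeed a codeword.


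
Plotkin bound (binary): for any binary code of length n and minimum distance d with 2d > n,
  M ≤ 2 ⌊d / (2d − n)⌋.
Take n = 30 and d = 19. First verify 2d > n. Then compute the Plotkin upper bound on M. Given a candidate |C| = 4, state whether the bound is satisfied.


Plotkin bound M ≤ 4; given |C| = 4 ≤ bound (satisfied).

Check applicability: 2d = 38, n = 30.
2d − n = 8 > 0, so Plotkin applies.
Compute d/(2d−n) = 19/8 ≈ 2.3750.
⌊d/(2d−n)⌋ = 2.
Plotkin bound: M ≤ 2·2 = 4.
Given |C| = 4, check: satisfied.
This |C| is at the Plotkin bound.


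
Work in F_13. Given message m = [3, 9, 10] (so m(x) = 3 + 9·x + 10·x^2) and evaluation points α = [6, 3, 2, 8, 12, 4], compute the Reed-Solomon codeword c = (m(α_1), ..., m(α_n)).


c = [1, 3, 9, 0, 4, 4]

Message polynomial: m(x) = 3 + 9·x + 10·x^2 (mod 13).
For each evaluation point α_i, compute m(α_i) mod 13:
  α_1 = 6: Horner steps 10 → 4 → 1, so m(6) = 1.
  α_2 = 3: Horner steps 10 → 0 → 3, so m(3) = 3.
  α_3 = 2: Horner steps 10 → 3 → 9, so m(2) = 9.
  α_4 = 8: Horner steps 10 → 11 → 0, so m(8) = 0.
  α_5 = 12: Horner steps 10 → 12 → 4, so m(12) = 4.
  α_6 = 4: Horner steps 10 → 10 → 4, so m(4) = 4.
Codeword c = [1, 3, 9, 0, 4, 4] ∈ F_13^6.


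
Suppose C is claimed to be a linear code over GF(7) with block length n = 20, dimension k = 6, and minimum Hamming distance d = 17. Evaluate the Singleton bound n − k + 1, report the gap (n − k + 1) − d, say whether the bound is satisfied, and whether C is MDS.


Singleton RHS = n − k + 1 = 15, slack = -2, bound violated (no such code; not MDS).

Singleton bound: d ≤ n − k + 1.
Here n = 20, k = 6, so n − k + 1 = 15.
Given d = 17, check d ≤ 15: NO.
Slack = (n − k + 1) − d = -2.
The slack is negative: d = 17 exceeds n − k + 1 = 15 by 2, so the Singleton bound is violated and no linear [20, 6, 17]_7 code can exist. In particular it is not MDS (MDS requires d = n − k + 1 exactly).
Description: the claimed parameters are [20, 6, 17]_7; such a code would be impossible (violates the Singleton bound).


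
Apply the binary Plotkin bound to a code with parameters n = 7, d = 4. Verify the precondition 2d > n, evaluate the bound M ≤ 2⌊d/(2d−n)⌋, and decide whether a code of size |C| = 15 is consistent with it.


Plotkin bound M ≤ 8; given |C| = 15 > bound (violated).

Check applicability: 2d = 8, n = 7.
2d − n = 1 > 0, so Plotkin applies.
Compute d/(2d−n) = 4/1 ≈ 4.0000.
⌊d/(2d−n)⌋ = 4.
Plotkin bound: M ≤ 2·4 = 8.
Given |C| = 15, check: VIOLATED.
This |C| is above the Plotkin bound, so no binary code with n = 7, d = 4 and 15 codewords exists.


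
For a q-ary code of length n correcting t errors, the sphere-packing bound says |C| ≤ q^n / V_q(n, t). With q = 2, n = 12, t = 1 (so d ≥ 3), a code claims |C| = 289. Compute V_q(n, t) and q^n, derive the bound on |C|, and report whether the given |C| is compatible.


V_q(n, t) = 13, q^n = 4096, Hamming bound = 315, |C| = 289 ≤ bound (satisfied).

Step 1: Compute V_q(n, t) = Σ_{j=0}^1 C(n, j) (q−1)^j.
  j = 0: C(12,0)·(1)^0 = 1·1 = 1.
  j = 1: C(12,1)·(1)^1 = 12·1 = 12.
  V_q(n, t) = 1 + 12 = 13.
Step 2: q^n = 2^12 = 4096.
Step 3: Hamming bound ⌊q^n / V_q(n,t)⌋ = ⌊4096/13⌋ = 315.
Step 4: Compare |C| = 289 to 315: satisfied.
The claimed |C| lies below the Hamming bound.


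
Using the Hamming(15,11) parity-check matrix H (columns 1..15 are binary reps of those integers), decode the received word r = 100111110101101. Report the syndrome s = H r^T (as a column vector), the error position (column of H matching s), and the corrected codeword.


s = (1, 1, 0, 1)^T, error position = 13, corrected codeword c = 100111110101001

Compute s = H r^T mod 2 one row at a time:
  s_1 = 1 + 0 + 1 + 0 + 1 + 1 + 0 + 1 = 5 ≡ 1 (mod 2).
  s_2 = 1 + 1 + 1 + 1 + 1 + 1 + 0 + 1 = 7 ≡ 1 (mod 2).
  s_3 = 0 + 0 + 1 + 1 + 1 + 0 + 0 + 1 = 4 ≡ 0 (mod 2).
  s_4 = 1 + 0 + 1 + 1 + 0 + 0 + 1 + 1 = 5 ≡ 1 (mod 2).
s = (1, 1, 0, 1)^T — this equals column 13 of H (binary 1101), so error is at position 13.
Correct: flip bit 13 of r = 100111110101101 to get c = 100111110101001.


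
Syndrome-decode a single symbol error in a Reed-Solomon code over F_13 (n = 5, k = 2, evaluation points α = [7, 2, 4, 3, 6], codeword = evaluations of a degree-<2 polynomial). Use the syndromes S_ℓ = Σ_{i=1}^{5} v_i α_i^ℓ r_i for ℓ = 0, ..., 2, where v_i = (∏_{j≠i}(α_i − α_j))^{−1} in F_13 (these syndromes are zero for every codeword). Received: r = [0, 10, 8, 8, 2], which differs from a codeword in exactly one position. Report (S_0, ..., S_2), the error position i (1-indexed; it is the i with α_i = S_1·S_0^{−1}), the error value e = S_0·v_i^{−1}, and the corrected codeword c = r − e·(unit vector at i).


S = (11, 5, 7), error at position 3, error magnitude e = 2, c = [0, 10, 6, 8, 2].

Step 1: column multipliers v_i = (∏_{j≠i}(α_i − α_j))^{−1} mod 13.
  i = 1 (α = 7): (7−2)(7−4)(7−3)(7−6) = 5·3·4·1 = 60 ≡ 8, so v_1 = 8^{−1} = 5 (mod 13).
  i = 2 (α = 2): (2−7)(2−4)(2−3)(2−6) = (−5)·(−2)·(−1)·(−4) = 40 ≡ 1, so v_2 = 1^{−1} = 1 (mod 13).
  i = 3 (α = 4): (4−7)(4−2)(4−3)(4−6) = (−3)·2·1·(−2) = 12 ≡ 12, so v_3 = 12^{−1} = 12 (mod 13).
  i = 4 (α = 3): (3−7)(3−2)(3−4)(3−6) = (−4)·1·(−1)·(−3) = −12 ≡ 1, so v_4 = 1^{−1} = 1 (mod 13).
  i = 5 (α = 6): (6−7)(6−2)(6−4)(6−3) = (−1)·4·2·3 = −24 ≡ 2, so v_5 = 2^{−1} = 7 (mod 13).
  v = [5, 1, 12, 1, 7].
Step 2: syndromes of r = [0, 10, 8, 8, 2] (all sums mod 13).
  S_0 = Σ v_i r_i = 5·0 + 1·10 + 12·8 + 1·8 + 7·2 = 128 ≡ 11.
  S_1 = Σ v_i α_i r_i = 5·7·0 + 1·2·10 + 12·4·8 + 1·3·8 + 7·6·2 = 512 ≡ 5.
  α_i^2 mod 13 = [10, 4, 3, 9, 10].
  S_2 = Σ v_i α_i^2 r_i = 5·10·0 + 1·4·10 + 12·3·8 + 1·9·8 + 7·10·2 = 540 ≡ 7.
  S = (11, 5, 7) ≠ 0, so r is not a codeword (an error is present).
Step 3: locate the error. For a single error e at position i, S_ℓ = v_i·e·α_i^ℓ, so α_err = S_1/S_0.
  S_0^{−1} = 11^{−1} = 6 (mod 13), so α_err = 5·6 = 30 ≡ 4 = α_3. Error position i = 3.
  Consistency check: S_2/S_1 = 7·8 = 56 ≡ 4 = α_err ✓ (single-error assumption holds).
Step 4: error magnitude e = S_0/v_3 = S_0·∏_{j≠3}(α_3 − α_j) = 11·12 = 132 ≡ 2 (mod 13).
Step 5: correct position 3: c_3 = r_3 − e = 8 − 2 ≡ 6 (mod 13). Hence c = [0, 10, 6, 8, 2].
  Check: interpolating c through the α_i gives m(x) = 1 + 11·x (degree < 2) with m(α_i) = c_i for every i, so c is indeed a codeword.


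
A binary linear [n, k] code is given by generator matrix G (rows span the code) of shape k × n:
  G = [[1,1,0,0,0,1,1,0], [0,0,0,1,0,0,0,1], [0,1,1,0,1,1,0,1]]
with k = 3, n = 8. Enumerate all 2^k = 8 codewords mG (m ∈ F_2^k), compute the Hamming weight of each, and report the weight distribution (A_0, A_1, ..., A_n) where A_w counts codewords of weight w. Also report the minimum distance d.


Weight distribution: A_0 = 1, A_2 = 1, A_4 = 1, A_5 = 4, A_6 = 1. Minimum distance d = 2.

Enumerate all 2^3 = 8 messages m ∈ F_2^3.
For each, compute codeword c = mG in F_2^8, then tally its weight.
  m = 000 → c = 00000000, weight = 0.
  m = 100 → c = 11000110, weight = 4.
  m = 010 → c = 00010001, weight = 2.
  m = 110 → c = 11010111, weight = 6.
  m = 001 → c = 01101101, weight = 5.
  m = 101 → c = 10101011, weight = 5.
  m = 011 → c = 01111100, weight = 5.
  m = 111 → c = 10111010, weight = 5.
Tally weights:
  weight 0: 1 codewords.
  weight 2: 1 codewords.
  weight 4: 1 codewords.
  weight 5: 4 codewords.
  weight 6: 1 codewords.
Minimum distance d = smallest w > 0 with A_w > 0 = 2.
Sanity: Σ A_w = 8 = 2^3 = 8 ✓.


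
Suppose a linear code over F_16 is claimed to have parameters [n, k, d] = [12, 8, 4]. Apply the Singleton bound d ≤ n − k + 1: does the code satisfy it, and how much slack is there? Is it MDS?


Singleton RHS = n − k + 1 = 5, slack = 1, bound satisfied, not MDS.

Singleton bound: d ≤ n − k + 1.
Here n = 12, k = 8, so n − k + 1 = 5.
Given d = 4, check d ≤ 5: YES.
Slack = (n − k + 1) − d = 1.
The code is NOT MDS (slack = 1 > 0).
Description: the claimed parameters are [12, 8, 4]_16; such a code would be non-MDS.


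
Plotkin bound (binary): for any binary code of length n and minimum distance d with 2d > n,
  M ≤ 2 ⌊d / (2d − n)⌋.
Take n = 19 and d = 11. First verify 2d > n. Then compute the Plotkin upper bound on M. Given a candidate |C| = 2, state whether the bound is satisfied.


Plotkin bound M ≤ 6; given |C| = 2 ≤ bound (satisfied).

Check applicability: 2d = 22, n = 19.
2d − n = 3 > 0, so Plotkin applies.
Compute d/(2d−n) = 11/3 ≈ 3.6667.
⌊d/(2d−n)⌋ = 3.
Plotkin bound: M ≤ 2·3 = 6.
Given |C| = 2, check: satisfied.
This |C| is below the Plotkin bound.
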